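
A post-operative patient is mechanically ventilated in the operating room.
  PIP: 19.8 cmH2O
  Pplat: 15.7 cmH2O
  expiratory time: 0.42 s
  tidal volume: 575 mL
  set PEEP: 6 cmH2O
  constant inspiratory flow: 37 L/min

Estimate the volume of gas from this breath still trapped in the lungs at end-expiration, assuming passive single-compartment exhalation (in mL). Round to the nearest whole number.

Flow: 37 L/min ÷ 60 = 0.6167 L/s.
R = (PIP − Pplat)/V̇ = (19.8 − 15.7) / 0.6167 = 4.1/0.6167 = 6.648 cmH2O·s/L.
C = Vt/(Pplat − PEEP) = 575.0 / (15.7 − 6) = 575.0/9.7 = 59.278 mL/cmH2O.
τ = R × C = 6.648 × 0.05928 L/cmH2O = 0.3941 s.
Fraction remaining = e^(−Te/τ) = e^(−0.42/0.3941) = 0.3445.
Trapped volume = 575.0 × 0.3445 = 198.09 mL.

198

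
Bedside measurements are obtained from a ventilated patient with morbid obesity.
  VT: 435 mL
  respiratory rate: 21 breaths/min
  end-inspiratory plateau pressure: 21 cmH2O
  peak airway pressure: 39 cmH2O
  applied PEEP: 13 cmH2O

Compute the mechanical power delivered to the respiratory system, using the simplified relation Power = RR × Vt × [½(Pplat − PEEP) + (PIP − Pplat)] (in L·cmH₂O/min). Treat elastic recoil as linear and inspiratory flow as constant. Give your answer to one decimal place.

Per-breath work = Vt × [½(Pplat−PEEP) + (PIP−Pplat)] = 0.435 × [0.5×8.0 + 18.0] = 0.435 × 22.0 = 9.57 L·cmH2O.
Power = 21 × 9.57 = 200.97 L·cmH2O/min.

201.0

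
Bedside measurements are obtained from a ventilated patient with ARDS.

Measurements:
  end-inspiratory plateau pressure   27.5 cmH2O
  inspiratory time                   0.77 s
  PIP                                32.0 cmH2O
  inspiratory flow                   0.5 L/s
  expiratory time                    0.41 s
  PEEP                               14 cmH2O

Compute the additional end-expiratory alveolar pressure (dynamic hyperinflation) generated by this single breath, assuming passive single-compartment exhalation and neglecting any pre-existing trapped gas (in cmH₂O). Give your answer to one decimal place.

Vt = flow × Ti = 0.5 L/s × 0.77 s × 1000 mL/L = 385.0 mL.
R = (PIP − Pplat)/V̇ = (32.0 − 27.5) / 0.5 = 4.5/0.5 = 9.0 cmH2O·s/L.
C = Vt/(Pplat − PEEP) = 385.0 / (27.5 − 14) = 385.0/13.5 = 28.519 mL/cmH2O.
τ = R × C = 9.0 × 0.02852 L/cmH2O = 0.2567 s.
Fraction remaining = e^(−Te/τ) = e^(−0.41/0.2567) = 0.2025; trapped volume = 385.0 × 0.2025 = 77.963 mL.
Additional alveolar pressure from trapping ≈ V_trapped / C = 77.963 / 28.519 = 2.734 cmH2O.

2.7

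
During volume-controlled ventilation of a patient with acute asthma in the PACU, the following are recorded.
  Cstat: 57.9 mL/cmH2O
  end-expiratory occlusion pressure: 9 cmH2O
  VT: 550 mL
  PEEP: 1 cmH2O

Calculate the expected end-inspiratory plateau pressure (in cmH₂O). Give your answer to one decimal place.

18.5

End-expiratory occlusion gives total PEEP = 9 cmH2O (intrinsic PEEP = 9 − 1 = 8). Use total PEEP for the elastic gradient.
Pplat = PEEPtotal + Vt / Cstat = 9 + 550 / 57.9 = 9 + 9.499 = 18.499 cmH2O.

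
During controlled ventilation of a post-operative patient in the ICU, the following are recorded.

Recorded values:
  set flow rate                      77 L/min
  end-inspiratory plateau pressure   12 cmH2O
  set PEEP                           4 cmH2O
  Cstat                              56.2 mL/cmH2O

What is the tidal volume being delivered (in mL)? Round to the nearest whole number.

450

Vt = Cstat × (Pplat − PEEP) = 56.2 × (12 − 4) = 56.2 × 8.0 = 449.6 mL.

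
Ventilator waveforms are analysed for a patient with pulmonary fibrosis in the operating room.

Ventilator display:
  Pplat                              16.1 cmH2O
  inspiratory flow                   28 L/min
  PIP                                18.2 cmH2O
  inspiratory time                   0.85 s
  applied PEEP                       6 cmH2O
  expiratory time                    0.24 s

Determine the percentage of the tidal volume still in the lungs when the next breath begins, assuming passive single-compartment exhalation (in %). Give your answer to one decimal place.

Flow: 28 L/min ÷ 60 = 0.4667 L/s.
Vt = flow × Ti = 0.4667 L/s × 0.85 s × 1000 mL/L = 396.7 mL.
R = (PIP − Pplat)/V̇ = (18.2 − 16.1) / 0.4667 = 2.1/0.4667 = 4.5 cmH2O·s/L.
C = Vt/(Pplat − PEEP) = 396.7 / (16.1 − 6) = 396.7/10.1 = 39.277 mL/cmH2O.
τ = R × C = 4.5 × 0.03928 L/cmH2O = 0.1768 s.
Fraction remaining at end-expiration = e^(−Te/τ) = e^(−0.24/0.1768) = 0.2573 → 25.73%.

25.7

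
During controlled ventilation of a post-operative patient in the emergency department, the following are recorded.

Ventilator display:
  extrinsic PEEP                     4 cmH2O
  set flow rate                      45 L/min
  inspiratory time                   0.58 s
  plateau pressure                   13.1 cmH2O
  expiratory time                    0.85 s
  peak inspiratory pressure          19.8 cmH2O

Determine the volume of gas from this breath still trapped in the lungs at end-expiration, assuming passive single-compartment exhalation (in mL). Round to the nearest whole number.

59

Flow: 45 L/min ÷ 60 = 0.75 L/s.
Vt = flow × Ti = 0.75 L/s × 0.58 s × 1000 mL/L = 435.0 mL.
R = (PIP − Pplat)/V̇ = (19.8 − 13.1) / 0.75 = 6.7/0.75 = 8.933 cmH2O·s/L.
C = Vt/(Pplat − PEEP) = 435.0 / (13.1 − 4) = 435.0/9.1 = 47.802 mL/cmH2O.
τ = R × C = 8.933 × 0.0478 L/cmH2O = 0.427 s.
Fraction remaining = e^(−Te/τ) = e^(−0.85/0.427) = 0.1366.
Trapped volume = 435.0 × 0.1366 = 59.421 mL.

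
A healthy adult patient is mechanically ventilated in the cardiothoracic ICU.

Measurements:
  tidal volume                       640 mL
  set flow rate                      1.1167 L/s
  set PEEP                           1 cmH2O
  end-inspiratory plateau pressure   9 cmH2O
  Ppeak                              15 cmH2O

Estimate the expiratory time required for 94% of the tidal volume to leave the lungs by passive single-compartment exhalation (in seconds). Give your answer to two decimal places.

1.21

R = (PIP − Pplat)/V̇ = (15 − 9) / 1.1167 = 6.0/1.1167 = 5.373 cmH2O·s/L.
C = Vt/(Pplat − PEEP) = 640.0 / (9 − 1) = 640.0/8.0 = 80.0 mL/cmH2O.
τ = R × C = 5.373 × 0.08 L/cmH2O = 0.4298 s.
t = −τ·ln(1 − 0.94) = −0.4298·ln(0.06) = 1.209 s.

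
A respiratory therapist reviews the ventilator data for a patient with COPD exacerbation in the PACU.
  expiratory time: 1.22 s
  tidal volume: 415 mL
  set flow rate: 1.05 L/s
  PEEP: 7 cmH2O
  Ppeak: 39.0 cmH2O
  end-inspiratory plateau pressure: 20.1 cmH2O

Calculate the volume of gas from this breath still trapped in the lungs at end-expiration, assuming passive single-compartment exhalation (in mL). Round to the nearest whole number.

R = (PIP − Pplat)/V̇ = (39.0 − 20.1) / 1.05 = 18.9/1.05 = 18.0 cmH2O·s/L.
C = Vt/(Pplat − PEEP) = 415.0 / (20.1 − 7) = 415.0/13.1 = 31.679 mL/cmH2O.
τ = R × C = 18.0 × 0.03168 L/cmH2O = 0.5702 s.
Fraction remaining = e^(−Te/τ) = e^(−1.22/0.5702) = 0.1177.
Trapped volume = 415.0 × 0.1177 = 48.846 mL.

49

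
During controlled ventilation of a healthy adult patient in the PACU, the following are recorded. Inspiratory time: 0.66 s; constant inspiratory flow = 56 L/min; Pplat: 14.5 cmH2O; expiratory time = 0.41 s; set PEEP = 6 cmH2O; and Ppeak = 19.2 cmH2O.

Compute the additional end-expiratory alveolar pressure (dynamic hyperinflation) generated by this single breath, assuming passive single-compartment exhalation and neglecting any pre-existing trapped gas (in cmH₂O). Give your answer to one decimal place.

Flow: 56 L/min ÷ 60 = 0.9333 L/s.
Vt = flow × Ti = 0.9333 L/s × 0.66 s × 1000 mL/L = 615.98 mL.
R = (PIP − Pplat)/V̇ = (19.2 − 14.5) / 0.9333 = 4.7/0.9333 = 5.036 cmH2O·s/L.
C = Vt/(Pplat − PEEP) = 615.98 / (14.5 − 6) = 615.98/8.5 = 72.468 mL/cmH2O.
τ = R × C = 5.036 × 0.07247 L/cmH2O = 0.365 s.
Fraction remaining = e^(−Te/τ) = e^(−0.41/0.365) = 0.3252; trapped volume = 615.98 × 0.3252 = 200.32 mL.
Additional alveolar pressure from trapping ≈ V_trapped / C = 200.32 / 72.468 = 2.764 cmH2O.

2.8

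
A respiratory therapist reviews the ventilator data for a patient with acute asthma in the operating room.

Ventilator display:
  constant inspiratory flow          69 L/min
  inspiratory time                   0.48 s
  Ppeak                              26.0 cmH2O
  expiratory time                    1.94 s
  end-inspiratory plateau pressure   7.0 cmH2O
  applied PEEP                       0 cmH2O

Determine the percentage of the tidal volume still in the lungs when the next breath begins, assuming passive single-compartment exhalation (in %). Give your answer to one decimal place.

Flow: 69 L/min ÷ 60 = 1.15 L/s.
Vt = flow × Ti = 1.15 L/s × 0.48 s × 1000 mL/L = 552.0 mL.
R = (PIP − Pplat)/V̇ = (26.0 − 7.0) / 1.15 = 19.0/1.15 = 16.522 cmH2O·s/L.
C = Vt/(Pplat − PEEP) = 552.0 / (7.0 − 0) = 552.0/7.0 = 78.857 mL/cmH2O.
τ = R × C = 16.522 × 0.07886 L/cmH2O = 1.303 s.
Fraction remaining at end-expiration = e^(−Te/τ) = e^(−1.94/1.303) = 0.2256 → 22.56%.

22.6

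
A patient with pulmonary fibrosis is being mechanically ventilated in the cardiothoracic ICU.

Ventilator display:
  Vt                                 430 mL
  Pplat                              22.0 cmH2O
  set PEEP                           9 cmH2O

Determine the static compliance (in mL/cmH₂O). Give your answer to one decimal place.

Cstat = Vt / (Pplat − PEEP) = 430 / (22.0 − 9) = 430 / 13.0 = 33.077 mL/cmH2O.

33.1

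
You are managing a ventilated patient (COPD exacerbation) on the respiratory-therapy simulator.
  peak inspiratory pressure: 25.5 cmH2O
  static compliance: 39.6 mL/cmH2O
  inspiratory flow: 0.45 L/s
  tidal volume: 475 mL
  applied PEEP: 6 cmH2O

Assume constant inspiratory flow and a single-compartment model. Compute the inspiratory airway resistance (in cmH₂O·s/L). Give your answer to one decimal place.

Equation of motion (constant flow): PIP = Vt/C + R·V̇ + PEEP.
R·V̇ = PIP − Vt/C − PEEP = 25.5 − 475/39.6 − 6 = 25.5 − 11.995 − 6 = 7.505 cmH2O.
R = 7.505 / 0.45 = 16.678 cmH2O·s/L.

16.7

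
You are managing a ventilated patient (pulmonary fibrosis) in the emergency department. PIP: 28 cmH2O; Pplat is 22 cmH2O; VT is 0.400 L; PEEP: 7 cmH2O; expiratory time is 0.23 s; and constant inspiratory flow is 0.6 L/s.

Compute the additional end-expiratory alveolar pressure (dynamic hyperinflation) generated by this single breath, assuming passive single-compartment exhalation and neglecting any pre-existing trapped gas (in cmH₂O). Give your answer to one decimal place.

6.3

R = (PIP − Pplat)/V̇ = (28 − 22) / 0.6 = 6.0/0.6 = 10.0 cmH2O·s/L.
C = Vt/(Pplat − PEEP) = 400.0 / (22 − 7) = 400.0/15.0 = 26.667 mL/cmH2O.
τ = R × C = 10.0 × 0.02667 L/cmH2O = 0.2667 s.
Fraction remaining = e^(−Te/τ) = e^(−0.23/0.2667) = 0.4222; trapped volume = 400.0 × 0.4222 = 168.88 mL.
Additional alveolar pressure from trapping ≈ V_trapped / C = 168.88 / 26.667 = 6.333 cmH2O.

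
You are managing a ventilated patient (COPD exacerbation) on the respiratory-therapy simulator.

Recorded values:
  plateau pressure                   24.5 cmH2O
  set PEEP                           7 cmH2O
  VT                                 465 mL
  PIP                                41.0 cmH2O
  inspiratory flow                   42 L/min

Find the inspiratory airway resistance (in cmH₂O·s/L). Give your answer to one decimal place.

Flow: 42 L/min ÷ 60 = 0.7 L/s.
Raw = (PIP − Pplat) / flow = (41.0 − 24.5) / 0.7 = 16.5 / 0.7 = 23.571 cmH2O·s/L.

23.6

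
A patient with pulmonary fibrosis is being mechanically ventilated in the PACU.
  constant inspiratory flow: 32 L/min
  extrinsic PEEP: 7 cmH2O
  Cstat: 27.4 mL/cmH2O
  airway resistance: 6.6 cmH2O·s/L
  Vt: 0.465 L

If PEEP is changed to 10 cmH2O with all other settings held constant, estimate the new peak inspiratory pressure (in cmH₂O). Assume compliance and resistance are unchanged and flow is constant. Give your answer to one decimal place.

30.5

Flow: 32 L/min ÷ 60 = 0.5333 L/s.
PIP = Vt/C + R·V̇ + PEEP (constant-flow equation of motion).
Only the baseline term changes: ΔPIP = ΔPEEP = 10 − 7 = 3.0 cmH2O.
Original PIP = 465/27.4 + 6.6×0.5333 + 7 = 27.491 cmH2O; new PIP = 27.491 + (3.0) = 30.491 cmH2O.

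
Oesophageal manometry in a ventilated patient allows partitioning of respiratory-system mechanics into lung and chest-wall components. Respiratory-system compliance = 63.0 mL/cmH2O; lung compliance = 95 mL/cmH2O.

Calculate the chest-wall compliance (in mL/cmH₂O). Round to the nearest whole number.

187

1/Ccw = 1/Crs − 1/CL.
1/Ccw = 1/63.0 − 1/95 = 0.005347.
Ccw = 187.02 mL/cmH2O.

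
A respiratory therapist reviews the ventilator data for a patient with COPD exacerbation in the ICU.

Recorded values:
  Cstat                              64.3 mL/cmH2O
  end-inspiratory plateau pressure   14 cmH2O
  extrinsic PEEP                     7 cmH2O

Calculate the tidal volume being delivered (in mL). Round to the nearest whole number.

Vt = Cstat × (Pplat − PEEP) = 64.3 × (14 − 7) = 64.3 × 7.0 = 450.1 mL.

450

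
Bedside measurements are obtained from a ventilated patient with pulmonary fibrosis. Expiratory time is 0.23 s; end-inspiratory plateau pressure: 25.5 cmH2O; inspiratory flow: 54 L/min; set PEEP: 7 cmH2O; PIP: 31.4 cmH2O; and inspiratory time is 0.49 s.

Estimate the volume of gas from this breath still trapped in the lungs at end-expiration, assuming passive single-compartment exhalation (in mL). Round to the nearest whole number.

101

Flow: 54 L/min ÷ 60 = 0.9 L/s.
Vt = flow × Ti = 0.9 L/s × 0.49 s × 1000 mL/L = 441.0 mL.
R = (PIP − Pplat)/V̇ = (31.4 − 25.5) / 0.9 = 5.9/0.9 = 6.556 cmH2O·s/L.
C = Vt/(Pplat − PEEP) = 441.0 / (25.5 − 7) = 441.0/18.5 = 23.838 mL/cmH2O.
τ = R × C = 6.556 × 0.02384 L/cmH2O = 0.1563 s.
Fraction remaining = e^(−Te/τ) = e^(−0.23/0.1563) = 0.2296.
Trapped volume = 441.0 × 0.2296 = 101.25 mL.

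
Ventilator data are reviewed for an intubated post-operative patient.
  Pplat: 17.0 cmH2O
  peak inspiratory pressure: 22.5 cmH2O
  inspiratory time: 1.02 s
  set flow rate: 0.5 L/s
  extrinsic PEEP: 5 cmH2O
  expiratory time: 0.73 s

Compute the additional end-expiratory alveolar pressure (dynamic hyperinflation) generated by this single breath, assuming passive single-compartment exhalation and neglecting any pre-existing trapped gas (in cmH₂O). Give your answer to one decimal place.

Vt = flow × Ti = 0.5 L/s × 1.02 s × 1000 mL/L = 510.0 mL.
R = (PIP − Pplat)/V̇ = (22.5 − 17.0) / 0.5 = 5.5/0.5 = 11.0 cmH2O·s/L.
C = Vt/(Pplat − PEEP) = 510.0 / (17.0 − 5) = 510.0/12.0 = 42.5 mL/cmH2O.
τ = R × C = 11.0 × 0.0425 L/cmH2O = 0.4675 s.
Fraction remaining = e^(−Te/τ) = e^(−0.73/0.4675) = 0.2098; trapped volume = 510.0 × 0.2098 = 107.0 mL.
Additional alveolar pressure from trapping ≈ V_trapped / C = 107.0 / 42.5 = 2.518 cmH2O.

2.5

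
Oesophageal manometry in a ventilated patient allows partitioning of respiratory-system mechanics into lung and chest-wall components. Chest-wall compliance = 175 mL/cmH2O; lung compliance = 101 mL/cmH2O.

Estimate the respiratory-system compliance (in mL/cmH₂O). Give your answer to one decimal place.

Lung and chest wall are elastances in series: 1/Crs = 1/CL + 1/Ccw.
1/Crs = 1/101 + 1/175 = 0.01562.
Crs = 64.02 mL/cmH2O.

64.0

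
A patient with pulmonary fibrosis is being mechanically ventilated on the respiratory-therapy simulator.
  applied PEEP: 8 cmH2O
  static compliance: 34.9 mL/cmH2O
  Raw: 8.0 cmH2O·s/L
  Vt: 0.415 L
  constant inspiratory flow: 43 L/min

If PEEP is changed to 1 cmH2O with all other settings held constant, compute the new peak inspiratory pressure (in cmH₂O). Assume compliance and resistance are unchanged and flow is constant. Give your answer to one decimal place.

Flow: 43 L/min ÷ 60 = 0.7167 L/s.
PIP = Vt/C + R·V̇ + PEEP (constant-flow equation of motion).
Only the baseline term changes: ΔPIP = ΔPEEP = 1 − 8 = -7.0 cmH2O.
Original PIP = 415/34.9 + 8.0×0.7167 + 8 = 25.625 cmH2O; new PIP = 25.625 + (-7.0) = 18.625 cmH2O.

18.6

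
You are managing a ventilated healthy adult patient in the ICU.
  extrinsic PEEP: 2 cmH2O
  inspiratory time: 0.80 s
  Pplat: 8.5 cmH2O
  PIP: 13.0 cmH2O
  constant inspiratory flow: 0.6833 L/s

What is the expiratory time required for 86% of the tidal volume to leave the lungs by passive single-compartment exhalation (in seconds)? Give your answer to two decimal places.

Vt = flow × Ti = 0.6833 L/s × 0.80 s × 1000 mL/L = 546.64 mL.
R = (PIP − Pplat)/V̇ = (13.0 − 8.5) / 0.6833 = 4.5/0.6833 = 6.586 cmH2O·s/L.
C = Vt/(Pplat − PEEP) = 546.64 / (8.5 − 2) = 546.64/6.5 = 84.098 mL/cmH2O.
τ = R × C = 6.586 × 0.0841 L/cmH2O = 0.5539 s.
t = −τ·ln(1 − 0.86) = −0.5539·ln(0.14) = 1.089 s.

1.09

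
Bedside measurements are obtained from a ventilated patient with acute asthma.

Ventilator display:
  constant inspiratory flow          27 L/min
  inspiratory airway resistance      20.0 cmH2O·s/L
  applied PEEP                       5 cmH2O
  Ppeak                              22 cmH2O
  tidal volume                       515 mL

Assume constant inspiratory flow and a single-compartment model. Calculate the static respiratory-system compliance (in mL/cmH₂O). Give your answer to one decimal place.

64.4

Flow: 27 L/min ÷ 60 = 0.45 L/s.
Equation of motion (constant flow): PIP = Vt/C + R·V̇ + PEEP.
Vt/C = PIP − R·V̇ − PEEP = 22 − 20.0×0.45 − 5 = 22 − 9.0 − 5 = 8.0 cmH2O.
C = Vt / 8.0 = 515 / 8.0 = 64.375 mL/cmH2O.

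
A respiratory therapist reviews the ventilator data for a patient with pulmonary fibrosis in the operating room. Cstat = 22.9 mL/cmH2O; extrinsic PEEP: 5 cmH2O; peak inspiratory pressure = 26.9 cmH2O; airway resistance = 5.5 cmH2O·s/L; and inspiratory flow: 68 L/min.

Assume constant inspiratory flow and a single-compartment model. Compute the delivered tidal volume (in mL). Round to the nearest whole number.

Flow: 68 L/min ÷ 60 = 1.1333 L/s.
Equation of motion (constant flow): PIP = Vt/C + R·V̇ + PEEP.
Vt/C = PIP − R·V̇ − PEEP = 26.9 − 6.233 − 5 = 15.667 cmH2O.
Vt = C × 15.667 = 22.9 × 15.667 = 358.77 mL.

359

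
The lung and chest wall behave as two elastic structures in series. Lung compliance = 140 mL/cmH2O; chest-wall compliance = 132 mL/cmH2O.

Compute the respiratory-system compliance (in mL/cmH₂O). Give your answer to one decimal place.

67.9

Lung and chest wall are elastances in series: 1/Crs = 1/CL + 1/Ccw.
1/Crs = 1/140 + 1/132 = 0.01472.
Crs = 67.935 mL/cmH2O.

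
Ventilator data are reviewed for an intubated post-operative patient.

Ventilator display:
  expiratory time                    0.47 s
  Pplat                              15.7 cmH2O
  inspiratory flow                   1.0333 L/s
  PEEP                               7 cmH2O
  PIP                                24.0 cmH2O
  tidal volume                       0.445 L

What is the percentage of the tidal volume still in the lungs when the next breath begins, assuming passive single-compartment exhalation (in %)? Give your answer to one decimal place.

R = (PIP − Pplat)/V̇ = (24.0 − 15.7) / 1.0333 = 8.3/1.0333 = 8.033 cmH2O·s/L.
C = Vt/(Pplat − PEEP) = 445.0 / (15.7 − 7) = 445.0/8.7 = 51.149 mL/cmH2O.
τ = R × C = 8.033 × 0.05115 L/cmH2O = 0.4109 s.
Fraction remaining at end-expiration = e^(−Te/τ) = e^(−0.47/0.4109) = 0.3186 → 31.86%.

31.9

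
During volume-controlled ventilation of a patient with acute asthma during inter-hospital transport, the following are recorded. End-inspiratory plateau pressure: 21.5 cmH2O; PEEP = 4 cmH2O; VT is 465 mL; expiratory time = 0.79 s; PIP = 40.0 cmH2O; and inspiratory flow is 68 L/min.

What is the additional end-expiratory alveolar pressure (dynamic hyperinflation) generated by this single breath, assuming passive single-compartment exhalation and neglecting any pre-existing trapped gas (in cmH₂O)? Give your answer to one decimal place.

2.8

Flow: 68 L/min ÷ 60 = 1.1333 L/s.
R = (PIP − Pplat)/V̇ = (40.0 − 21.5) / 1.1333 = 18.5/1.1333 = 16.324 cmH2O·s/L.
C = Vt/(Pplat − PEEP) = 465.0 / (21.5 − 4) = 465.0/17.5 = 26.571 mL/cmH2O.
τ = R × C = 16.324 × 0.02657 L/cmH2O = 0.4337 s.
Fraction remaining = e^(−Te/τ) = e^(−0.79/0.4337) = 0.1618; trapped volume = 465.0 × 0.1618 = 75.237 mL.
Additional alveolar pressure from trapping ≈ V_trapped / C = 75.237 / 26.571 = 2.832 cmH2O.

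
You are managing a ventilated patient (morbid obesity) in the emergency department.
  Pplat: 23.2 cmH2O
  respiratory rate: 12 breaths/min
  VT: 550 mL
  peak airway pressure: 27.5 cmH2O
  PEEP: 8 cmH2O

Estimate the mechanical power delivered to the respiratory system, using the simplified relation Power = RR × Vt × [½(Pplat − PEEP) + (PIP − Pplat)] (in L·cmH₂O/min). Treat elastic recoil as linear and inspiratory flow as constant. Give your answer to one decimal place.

78.5

Per-breath work = Vt × [½(Pplat−PEEP) + (PIP−Pplat)] = 0.550 × [0.5×15.2 + 4.3] = 0.550 × 11.9 = 6.545 L·cmH2O.
Power = 12 × 6.545 = 78.54 L·cmH2O/min.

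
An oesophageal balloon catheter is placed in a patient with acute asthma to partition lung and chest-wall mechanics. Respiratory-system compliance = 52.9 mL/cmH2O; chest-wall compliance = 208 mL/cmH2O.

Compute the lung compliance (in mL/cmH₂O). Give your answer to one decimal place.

70.9

1/CL = 1/Crs − 1/Ccw.
1/CL = 1/52.9 − 1/208 = 0.0141.
CL = 70.922 mL/cmH2O.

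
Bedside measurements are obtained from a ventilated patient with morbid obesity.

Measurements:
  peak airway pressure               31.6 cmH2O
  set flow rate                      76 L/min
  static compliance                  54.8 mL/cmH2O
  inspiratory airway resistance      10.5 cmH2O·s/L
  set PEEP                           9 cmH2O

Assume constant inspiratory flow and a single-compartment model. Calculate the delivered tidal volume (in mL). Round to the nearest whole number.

Flow: 76 L/min ÷ 60 = 1.2667 L/s.
Equation of motion (constant flow): PIP = Vt/C + R·V̇ + PEEP.
Vt/C = PIP − R·V̇ − PEEP = 31.6 − 13.3 − 9 = 9.3 cmH2O.
Vt = C × 9.3 = 54.8 × 9.3 = 509.64 mL.

510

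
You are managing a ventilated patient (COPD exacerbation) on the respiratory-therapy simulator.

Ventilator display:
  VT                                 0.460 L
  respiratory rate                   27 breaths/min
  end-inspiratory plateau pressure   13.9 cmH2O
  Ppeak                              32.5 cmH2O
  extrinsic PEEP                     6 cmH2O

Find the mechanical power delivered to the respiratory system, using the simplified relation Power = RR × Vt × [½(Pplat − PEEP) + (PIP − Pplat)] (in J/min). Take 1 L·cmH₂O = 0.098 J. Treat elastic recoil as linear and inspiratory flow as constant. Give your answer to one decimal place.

Per-breath work = Vt × [½(Pplat−PEEP) + (PIP−Pplat)] = 0.460 × [0.5×7.9 + 18.6] = 0.460 × 22.55 = 10.373 L·cmH2O.
Power = 27 × 10.373 = 280.07 L·cmH2O/min.
× 0.098 J/(L·cmH2O) → 27.447 J/min.

27.4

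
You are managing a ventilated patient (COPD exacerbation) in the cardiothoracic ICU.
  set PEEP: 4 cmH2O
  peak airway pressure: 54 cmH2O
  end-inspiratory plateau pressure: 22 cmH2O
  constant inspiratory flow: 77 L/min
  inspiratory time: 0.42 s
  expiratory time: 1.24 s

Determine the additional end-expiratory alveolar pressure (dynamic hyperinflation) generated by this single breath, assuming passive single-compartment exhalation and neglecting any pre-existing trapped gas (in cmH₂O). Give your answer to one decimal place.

Flow: 77 L/min ÷ 60 = 1.2833 L/s.
Vt = flow × Ti = 1.2833 L/s × 0.42 s × 1000 mL/L = 538.99 mL.
R = (PIP − Pplat)/V̇ = (54 − 22) / 1.2833 = 32.0/1.2833 = 24.936 cmH2O·s/L.
C = Vt/(Pplat − PEEP) = 538.99 / (22 − 4) = 538.99/18.0 = 29.944 mL/cmH2O.
τ = R × C = 24.936 × 0.02994 L/cmH2O = 0.7466 s.
Fraction remaining = e^(−Te/τ) = e^(−1.24/0.7466) = 0.19; trapped volume = 538.99 × 0.19 = 102.41 mL.
Additional alveolar pressure from trapping ≈ V_trapped / C = 102.41 / 29.944 = 3.42 cmH2O.

3.4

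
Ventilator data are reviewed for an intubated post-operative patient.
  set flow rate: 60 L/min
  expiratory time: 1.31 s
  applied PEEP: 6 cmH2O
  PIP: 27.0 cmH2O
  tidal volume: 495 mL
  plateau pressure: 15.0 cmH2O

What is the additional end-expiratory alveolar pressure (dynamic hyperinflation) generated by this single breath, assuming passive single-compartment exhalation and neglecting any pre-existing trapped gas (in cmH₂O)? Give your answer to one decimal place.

Flow: 60 L/min ÷ 60 = 1 L/s.
R = (PIP − Pplat)/V̇ = (27.0 − 15.0) / 1 = 12.0/1 = 12.0 cmH2O·s/L.
C = Vt/(Pplat − PEEP) = 495.0 / (15.0 − 6) = 495.0/9.0 = 55.0 mL/cmH2O.
τ = R × C = 12.0 × 0.055 L/cmH2O = 0.66 s.
Fraction remaining = e^(−Te/τ) = e^(−1.31/0.66) = 0.1374; trapped volume = 495.0 × 0.1374 = 68.013 mL.
Additional alveolar pressure from trapping ≈ V_trapped / C = 68.013 / 55.0 = 1.237 cmH2O.

1.2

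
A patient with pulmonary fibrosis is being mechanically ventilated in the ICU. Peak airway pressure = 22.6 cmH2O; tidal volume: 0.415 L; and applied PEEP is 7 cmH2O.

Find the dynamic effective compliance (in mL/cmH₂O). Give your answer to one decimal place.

26.6

Dynamic compliance = Vt / (PIP − PEEP) = 415 / (22.6 − 7) = 415 / 15.6 = 26.603 mL/cmH2O.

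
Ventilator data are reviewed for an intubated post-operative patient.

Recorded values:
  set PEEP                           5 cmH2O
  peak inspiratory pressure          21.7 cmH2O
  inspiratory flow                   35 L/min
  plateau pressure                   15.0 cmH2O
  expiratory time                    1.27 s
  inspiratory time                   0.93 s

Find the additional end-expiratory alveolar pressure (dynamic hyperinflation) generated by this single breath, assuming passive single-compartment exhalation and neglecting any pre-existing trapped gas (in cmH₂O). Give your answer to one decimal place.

1.3

Flow: 35 L/min ÷ 60 = 0.5833 L/s.
Vt = flow × Ti = 0.5833 L/s × 0.93 s × 1000 mL/L = 542.47 mL.
R = (PIP − Pplat)/V̇ = (21.7 − 15.0) / 0.5833 = 6.7/0.5833 = 11.486 cmH2O·s/L.
C = Vt/(Pplat − PEEP) = 542.47 / (15.0 − 5) = 542.47/10.0 = 54.247 mL/cmH2O.
τ = R × C = 11.486 × 0.05425 L/cmH2O = 0.6231 s.
Fraction remaining = e^(−Te/τ) = e^(−1.27/0.6231) = 0.1303; trapped volume = 542.47 × 0.1303 = 70.684 mL.
Additional alveolar pressure from trapping ≈ V_trapped / C = 70.684 / 54.247 = 1.303 cmH2O.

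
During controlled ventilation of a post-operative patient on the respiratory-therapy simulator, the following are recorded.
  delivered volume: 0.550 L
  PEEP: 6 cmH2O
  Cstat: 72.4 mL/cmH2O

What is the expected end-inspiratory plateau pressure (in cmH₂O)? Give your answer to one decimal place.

Pplat = PEEP + Vt / Cstat = 6 + 550 / 72.4 = 6 + 7.597 = 13.597 cmH2O.

13.6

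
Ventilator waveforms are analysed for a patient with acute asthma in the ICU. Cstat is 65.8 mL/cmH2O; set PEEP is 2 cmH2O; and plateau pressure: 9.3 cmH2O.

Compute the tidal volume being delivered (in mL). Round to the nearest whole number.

480

Vt = Cstat × (Pplat − PEEP) = 65.8 × (9.3 − 2) = 65.8 × 7.3 = 480.34 mL.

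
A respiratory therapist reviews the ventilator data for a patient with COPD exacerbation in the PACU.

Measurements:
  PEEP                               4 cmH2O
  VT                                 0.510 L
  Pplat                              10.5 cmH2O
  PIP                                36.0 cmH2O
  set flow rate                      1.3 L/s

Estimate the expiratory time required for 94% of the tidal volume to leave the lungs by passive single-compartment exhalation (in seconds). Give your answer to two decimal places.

4.33

R = (PIP − Pplat)/V̇ = (36.0 − 10.5) / 1.3 = 25.5/1.3 = 19.615 cmH2O·s/L.
C = Vt/(Pplat − PEEP) = 510.0 / (10.5 − 4) = 510.0/6.5 = 78.462 mL/cmH2O.
τ = R × C = 19.615 × 0.07846 L/cmH2O = 1.539 s.
t = −τ·ln(1 − 0.94) = −1.539·ln(0.06) = 4.33 s.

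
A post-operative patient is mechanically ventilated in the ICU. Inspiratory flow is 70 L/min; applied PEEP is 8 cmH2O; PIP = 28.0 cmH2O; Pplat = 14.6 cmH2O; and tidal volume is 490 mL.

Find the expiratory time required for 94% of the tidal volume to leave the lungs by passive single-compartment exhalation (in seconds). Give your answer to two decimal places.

Flow: 70 L/min ÷ 60 = 1.1667 L/s.
R = (PIP − Pplat)/V̇ = (28.0 − 14.6) / 1.1667 = 13.4/1.1667 = 11.485 cmH2O·s/L.
C = Vt/(Pplat − PEEP) = 490.0 / (14.6 − 8) = 490.0/6.6 = 74.242 mL/cmH2O.
τ = R × C = 11.485 × 0.07424 L/cmH2O = 0.8526 s.
t = −τ·ln(1 − 0.94) = −0.8526·ln(0.06) = 2.399 s.

2.40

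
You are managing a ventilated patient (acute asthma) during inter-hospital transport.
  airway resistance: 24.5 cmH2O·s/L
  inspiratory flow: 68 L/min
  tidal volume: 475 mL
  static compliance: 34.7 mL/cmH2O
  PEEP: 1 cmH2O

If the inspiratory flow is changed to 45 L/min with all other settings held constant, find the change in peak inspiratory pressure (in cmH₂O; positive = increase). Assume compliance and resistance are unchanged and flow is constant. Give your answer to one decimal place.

Flow: 68 L/min ÷ 60 = 1.1333 L/s.
New flow: 45 L/min ÷ 60 = 0.75 L/s.
PIP = Vt/C + R·V̇ + PEEP (constant-flow equation of motion).
Only the resistive term changes: ΔPIP = R × ΔV̇ = 24.5 × (0.75 − 1.1333) = 24.5 × -0.3833 = -9.391 cmH2O.

-9.4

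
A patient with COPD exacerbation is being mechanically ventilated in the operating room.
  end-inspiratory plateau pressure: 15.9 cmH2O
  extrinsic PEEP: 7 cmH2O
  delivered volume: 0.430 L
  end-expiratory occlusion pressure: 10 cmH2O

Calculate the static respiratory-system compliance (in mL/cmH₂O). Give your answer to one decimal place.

72.9

End-expiratory occlusion gives total PEEP = 10 cmH2O (intrinsic PEEP = 10 − 7 = 3). Use total PEEP for the elastic gradient.
Cstat = Vt / (Pplat − PEEPtotal) = 430 / (15.9 − 10) = 430 / 5.9 = 72.881 mL/cmH2O.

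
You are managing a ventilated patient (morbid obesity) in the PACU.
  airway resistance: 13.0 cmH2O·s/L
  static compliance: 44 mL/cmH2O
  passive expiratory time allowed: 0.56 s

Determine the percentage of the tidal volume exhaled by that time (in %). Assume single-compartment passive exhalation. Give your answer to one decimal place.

τ = R × C = 13.0 × 44 mL/cmH2O = 13.0 × 0.044 L/cmH2O = 0.572 s.
Passive exhalation: V(t)/V₀ = e^(−t/τ) = e^(−0.56/0.572) = 0.3757.
Fraction exhaled = 1 − 0.3757 = 0.6243 → 62.43%.

62.4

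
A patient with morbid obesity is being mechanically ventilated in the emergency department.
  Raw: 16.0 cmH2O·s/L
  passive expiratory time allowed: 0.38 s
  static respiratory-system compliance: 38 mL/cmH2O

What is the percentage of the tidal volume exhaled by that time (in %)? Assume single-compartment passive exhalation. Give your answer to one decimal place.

46.5

τ = R × C = 16.0 × 38 mL/cmH2O = 16.0 × 0.038 L/cmH2O = 0.608 s.
Passive exhalation: V(t)/V₀ = e^(−t/τ) = e^(−0.38/0.608) = 0.5353.
Fraction exhaled = 1 − 0.5353 = 0.4647 → 46.47%.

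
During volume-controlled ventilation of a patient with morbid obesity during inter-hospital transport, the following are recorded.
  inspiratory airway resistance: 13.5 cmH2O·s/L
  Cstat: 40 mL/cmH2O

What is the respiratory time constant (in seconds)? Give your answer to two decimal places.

τ = R × C = 13.5 × 40 mL/cmH2O = 13.5 × 0.040 L/cmH2O = 0.54 s.

0.54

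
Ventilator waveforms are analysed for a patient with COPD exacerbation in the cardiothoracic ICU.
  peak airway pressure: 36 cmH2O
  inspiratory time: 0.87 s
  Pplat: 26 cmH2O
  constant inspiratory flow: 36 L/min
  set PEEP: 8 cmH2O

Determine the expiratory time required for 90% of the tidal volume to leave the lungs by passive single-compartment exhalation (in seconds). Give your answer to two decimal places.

1.11

Flow: 36 L/min ÷ 60 = 0.6 L/s.
Vt = flow × Ti = 0.6 L/s × 0.87 s × 1000 mL/L = 522.0 mL.
R = (PIP − Pplat)/V̇ = (36 − 26) / 0.6 = 10.0/0.6 = 16.667 cmH2O·s/L.
C = Vt/(Pplat − PEEP) = 522.0 / (26 − 8) = 522.0/18.0 = 29.0 mL/cmH2O.
τ = R × C = 16.667 × 0.029 L/cmH2O = 0.4833 s.
t = −τ·ln(1 − 0.90) = −0.4833·ln(0.1) = 1.113 s.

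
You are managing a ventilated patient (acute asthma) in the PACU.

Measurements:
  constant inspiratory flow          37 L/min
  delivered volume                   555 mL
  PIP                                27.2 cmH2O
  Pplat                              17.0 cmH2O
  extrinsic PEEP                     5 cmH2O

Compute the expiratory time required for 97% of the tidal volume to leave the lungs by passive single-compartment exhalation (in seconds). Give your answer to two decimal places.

2.68

Flow: 37 L/min ÷ 60 = 0.6167 L/s.
R = (PIP − Pplat)/V̇ = (27.2 − 17.0) / 0.6167 = 10.2/0.6167 = 16.54 cmH2O·s/L.
C = Vt/(Pplat − PEEP) = 555.0 / (17.0 − 5) = 555.0/12.0 = 46.25 mL/cmH2O.
τ = R × C = 16.54 × 0.04625 L/cmH2O = 0.765 s.
t = −τ·ln(1 − 0.97) = −0.765·ln(0.03) = 2.683 s.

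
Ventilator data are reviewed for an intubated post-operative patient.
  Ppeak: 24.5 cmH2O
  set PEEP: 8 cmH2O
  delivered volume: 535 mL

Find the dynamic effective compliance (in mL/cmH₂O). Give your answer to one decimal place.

Dynamic compliance = Vt / (PIP − PEEP) = 535 / (24.5 − 8) = 535 / 16.5 = 32.424 mL/cmH2O.

32.4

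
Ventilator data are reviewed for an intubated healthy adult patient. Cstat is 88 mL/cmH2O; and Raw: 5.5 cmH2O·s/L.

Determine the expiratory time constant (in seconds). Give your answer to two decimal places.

τ = R × C = 5.5 × 88 mL/cmH2O = 5.5 × 0.088 L/cmH2O = 0.484 s.

0.48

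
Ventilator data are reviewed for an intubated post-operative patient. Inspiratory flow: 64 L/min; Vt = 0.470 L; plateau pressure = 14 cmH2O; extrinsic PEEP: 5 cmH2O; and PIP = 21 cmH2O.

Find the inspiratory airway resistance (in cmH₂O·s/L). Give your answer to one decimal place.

6.6

Flow: 64 L/min ÷ 60 = 1.0667 L/s.
Raw = (PIP − Pplat) / flow = (21 − 14) / 1.0667 = 7.0 / 1.0667 = 6.562 cmH2O·s/L.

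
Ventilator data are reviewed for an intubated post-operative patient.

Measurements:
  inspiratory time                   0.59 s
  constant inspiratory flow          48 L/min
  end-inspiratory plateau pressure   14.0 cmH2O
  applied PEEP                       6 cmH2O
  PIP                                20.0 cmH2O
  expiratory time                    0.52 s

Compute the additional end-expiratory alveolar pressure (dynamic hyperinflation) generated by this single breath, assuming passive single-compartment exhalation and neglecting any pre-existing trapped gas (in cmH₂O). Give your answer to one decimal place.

2.5

Flow: 48 L/min ÷ 60 = 0.8 L/s.
Vt = flow × Ti = 0.8 L/s × 0.59 s × 1000 mL/L = 472.0 mL.
R = (PIP − Pplat)/V̇ = (20.0 − 14.0) / 0.8 = 6.0/0.8 = 7.5 cmH2O·s/L.
C = Vt/(Pplat − PEEP) = 472.0 / (14.0 − 6) = 472.0/8.0 = 59.0 mL/cmH2O.
τ = R × C = 7.5 × 0.059 L/cmH2O = 0.4425 s.
Fraction remaining = e^(−Te/τ) = e^(−0.52/0.4425) = 0.3088; trapped volume = 472.0 × 0.3088 = 145.75 mL.
Additional alveolar pressure from trapping ≈ V_trapped / C = 145.75 / 59.0 = 2.47 cmH2O.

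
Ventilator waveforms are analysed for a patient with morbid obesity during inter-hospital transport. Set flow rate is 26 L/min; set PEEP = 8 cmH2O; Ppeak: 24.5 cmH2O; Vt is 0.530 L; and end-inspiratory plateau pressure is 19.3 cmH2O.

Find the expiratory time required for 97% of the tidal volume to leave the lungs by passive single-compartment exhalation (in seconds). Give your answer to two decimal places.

1.97

Flow: 26 L/min ÷ 60 = 0.4333 L/s.
R = (PIP − Pplat)/V̇ = (24.5 − 19.3) / 0.4333 = 5.2/0.4333 = 12.001 cmH2O·s/L.
C = Vt/(Pplat − PEEP) = 530.0 / (19.3 − 8) = 530.0/11.3 = 46.903 mL/cmH2O.
τ = R × C = 12.001 × 0.0469 L/cmH2O = 0.5628 s.
t = −τ·ln(1 − 0.97) = −0.5628·ln(0.03) = 1.973 s.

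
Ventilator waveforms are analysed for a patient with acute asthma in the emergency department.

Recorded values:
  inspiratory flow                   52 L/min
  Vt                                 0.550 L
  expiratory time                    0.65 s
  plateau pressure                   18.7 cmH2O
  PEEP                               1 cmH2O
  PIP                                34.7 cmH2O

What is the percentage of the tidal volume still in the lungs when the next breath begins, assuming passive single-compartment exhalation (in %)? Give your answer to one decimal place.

Flow: 52 L/min ÷ 60 = 0.8667 L/s.
R = (PIP − Pplat)/V̇ = (34.7 − 18.7) / 0.8667 = 16.0/0.8667 = 18.461 cmH2O·s/L.
C = Vt/(Pplat − PEEP) = 550.0 / (18.7 − 1) = 550.0/17.7 = 31.073 mL/cmH2O.
τ = R × C = 18.461 × 0.03107 L/cmH2O = 0.5736 s.
Fraction remaining at end-expiration = e^(−Te/τ) = e^(−0.65/0.5736) = 0.322 → 32.2%.

32.2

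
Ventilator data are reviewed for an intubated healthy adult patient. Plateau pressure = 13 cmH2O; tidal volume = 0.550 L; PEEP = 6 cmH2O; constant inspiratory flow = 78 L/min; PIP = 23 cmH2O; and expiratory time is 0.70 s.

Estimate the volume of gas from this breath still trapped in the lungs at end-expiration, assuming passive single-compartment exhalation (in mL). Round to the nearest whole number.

173

Flow: 78 L/min ÷ 60 = 1.3 L/s.
R = (PIP − Pplat)/V̇ = (23 − 13) / 1.3 = 10.0/1.3 = 7.692 cmH2O·s/L.
C = Vt/(Pplat − PEEP) = 550.0 / (13 − 6) = 550.0/7.0 = 78.571 mL/cmH2O.
τ = R × C = 7.692 × 0.07857 L/cmH2O = 0.6044 s.
Fraction remaining = e^(−Te/τ) = e^(−0.70/0.6044) = 0.3141.
Trapped volume = 550.0 × 0.3141 = 172.76 mL.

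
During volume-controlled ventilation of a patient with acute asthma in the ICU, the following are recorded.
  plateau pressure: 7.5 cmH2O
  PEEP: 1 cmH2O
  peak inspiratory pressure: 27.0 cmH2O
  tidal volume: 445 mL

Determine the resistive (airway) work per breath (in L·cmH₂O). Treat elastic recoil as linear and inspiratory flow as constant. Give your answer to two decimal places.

With constant inspiratory flow the resistive pressure is constant at PIP − Pplat = 27.0 − 7.5 = 19.5 cmH2O, so resistive work = 19.5 × 0.445 = 8.678 L·cmH2O.

8.68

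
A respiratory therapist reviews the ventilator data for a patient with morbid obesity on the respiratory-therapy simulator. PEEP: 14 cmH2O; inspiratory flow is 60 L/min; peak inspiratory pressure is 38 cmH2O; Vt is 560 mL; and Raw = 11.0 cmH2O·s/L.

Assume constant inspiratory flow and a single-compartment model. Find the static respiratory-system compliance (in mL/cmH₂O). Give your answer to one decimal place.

Flow: 60 L/min ÷ 60 = 1 L/s.
Equation of motion (constant flow): PIP = Vt/C + R·V̇ + PEEP.
Vt/C = PIP − R·V̇ − PEEP = 38 − 11.0×1 − 14 = 38 − 11.0 − 14 = 13.0 cmH2O.
C = Vt / 13.0 = 560 / 13.0 = 43.077 mL/cmH2O.

43.1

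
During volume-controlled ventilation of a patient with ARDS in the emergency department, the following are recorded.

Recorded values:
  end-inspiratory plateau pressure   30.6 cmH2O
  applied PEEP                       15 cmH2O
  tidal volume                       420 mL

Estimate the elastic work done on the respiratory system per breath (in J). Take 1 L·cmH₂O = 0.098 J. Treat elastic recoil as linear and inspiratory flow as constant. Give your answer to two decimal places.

Elastic work ≈ ½ × (Pplat − PEEP) × Vt = 0.5 × (30.6 − 15) × 0.420 L = 0.5 × 15.6 × 0.420 = 3.276 L·cmH2O.
× 0.098 J/(L·cmH2O) → 0.321 J.

0.32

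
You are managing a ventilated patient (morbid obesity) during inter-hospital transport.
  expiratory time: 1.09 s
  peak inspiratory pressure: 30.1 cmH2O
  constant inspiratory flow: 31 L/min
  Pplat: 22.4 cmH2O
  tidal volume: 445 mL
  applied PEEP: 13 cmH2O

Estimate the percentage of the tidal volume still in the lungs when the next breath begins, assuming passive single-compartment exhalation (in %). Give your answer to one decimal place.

Flow: 31 L/min ÷ 60 = 0.5167 L/s.
R = (PIP − Pplat)/V̇ = (30.1 − 22.4) / 0.5167 = 7.7/0.5167 = 14.902 cmH2O·s/L.
C = Vt/(Pplat − PEEP) = 445.0 / (22.4 − 13) = 445.0/9.4 = 47.34 mL/cmH2O.
τ = R × C = 14.902 × 0.04734 L/cmH2O = 0.7055 s.
Fraction remaining at end-expiration = e^(−Te/τ) = e^(−1.09/0.7055) = 0.2133 → 21.33%.

21.3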